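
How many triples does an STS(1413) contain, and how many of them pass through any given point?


An STS(v) is a 2-(v, 3, 1) BIBD: block size k = 3, λ = 1.
Replication: r(k − 1) = λ(v − 1) ⇒ r·2 = 1413 − 1 = 1412 ⇒ r = 706.
Block count: bk = vr ⇒ b·3 = 1413·706 = 997578 ⇒ b = 332526.
(Check via b = v(v − 1)/6 = 1413·1412/6 = 1995156/6 = 332526.)

r = 706, b = 332526.


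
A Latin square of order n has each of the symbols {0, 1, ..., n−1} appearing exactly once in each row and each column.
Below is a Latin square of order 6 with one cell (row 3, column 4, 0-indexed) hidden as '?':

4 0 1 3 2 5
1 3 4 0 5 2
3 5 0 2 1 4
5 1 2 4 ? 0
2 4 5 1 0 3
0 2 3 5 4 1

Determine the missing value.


Row 3 contains symbols [0, 1, 2, 4, 5] — missing [3].
Column 4 contains symbols [0, 1, 2, 4, 5] — missing [3].
The missing symbol must appear in both missing sets; intersection = [3].
Therefore the hidden value is 3.

Missing value = 3.


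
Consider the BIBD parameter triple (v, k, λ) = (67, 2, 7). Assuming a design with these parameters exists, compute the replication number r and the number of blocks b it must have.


Any 2-(v, k, λ) BIBD satisfies two necessary conditions:
  (i)  Each point sits in r blocks, and counting incidences through any fixed point gives r(k − 1) = λ(v − 1), so r = λ(v − 1)/(k − 1).
  (ii) Total incidences bk = vr, so b = vr/k.
Step 1: r = λ(v − 1)/(k − 1) = 7·(67 − 1)/(2 − 1) = 7·66/1 = 462/1 = 462.
Step 2: b = vr/k = 67·462/2 = 30954/2 = 15477.
Check integrality: r = 462 ∈ Z ✓, b = 15477 ∈ Z ✓.
(These identities are necessary conditions: they determine r and b for any design with these parameters, but do not by themselves prove that one exists.)

r = 462, b = 15477.


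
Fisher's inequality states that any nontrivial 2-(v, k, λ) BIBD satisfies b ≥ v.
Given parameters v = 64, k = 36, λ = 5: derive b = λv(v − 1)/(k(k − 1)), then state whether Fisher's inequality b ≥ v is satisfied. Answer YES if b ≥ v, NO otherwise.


b = λv(v − 1)/(k(k − 1)) = 5·64·63/(36·35) = 20160/1260 = 16.
Compare with v = 64: b < v, so Fisher's inequality fails.

NO


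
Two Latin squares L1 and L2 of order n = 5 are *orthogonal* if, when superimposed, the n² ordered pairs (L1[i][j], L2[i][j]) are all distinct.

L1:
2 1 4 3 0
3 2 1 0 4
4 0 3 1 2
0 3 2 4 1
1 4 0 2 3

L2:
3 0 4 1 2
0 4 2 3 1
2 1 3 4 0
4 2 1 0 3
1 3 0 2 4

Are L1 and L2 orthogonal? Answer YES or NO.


Form the n² = 25 superimposed pairs (L1[i][j], L2[i][j]), row by row (rows and columns indexed from 0):
row 0: (2,3) (1,0) (4,4) (3,1) (0,2)
row 1: (3,0) (2,4) (1,2) (0,3) (4,1)
row 2: (4,2) (0,1) (3,3) (1,4) (2,0)
row 3: (0,4) (3,2) (2,1) (4,0) (1,3)
row 4: (1,1) (4,3) (0,0) (2,2) (3,4)
Orthogonality requires all 25 pairs distinct.
Check by first coordinate: for each symbol s of L1, list the L2 entries in the n cells where L1 = s; they must all differ.
  L1 = 0: L2 entries (in reading order) 2, 3, 1, 4, 0 — all 5 distinct ✓
  L1 = 1: L2 entries (in reading order) 0, 2, 4, 3, 1 — all 5 distinct ✓
  L1 = 2: L2 entries (in reading order) 3, 4, 0, 1, 2 — all 5 distinct ✓
  L1 = 3: L2 entries (in reading order) 1, 0, 3, 2, 4 — all 5 distinct ✓
  L1 = 4: L2 entries (in reading order) 4, 1, 2, 0, 3 — all 5 distinct ✓
Every symbol of L1 meets every symbol of L2 exactly once, so all 25 pairs are distinct (25 of 25).
Conclusion: YES.

YES


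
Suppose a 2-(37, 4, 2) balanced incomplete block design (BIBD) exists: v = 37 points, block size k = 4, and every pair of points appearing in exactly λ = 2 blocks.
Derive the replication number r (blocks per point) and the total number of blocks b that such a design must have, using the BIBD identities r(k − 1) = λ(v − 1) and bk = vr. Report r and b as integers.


Any 2-(v, k, λ) BIBD satisfies two necessary conditions:
  (i)  Each point sits in r blocks, and counting incidences through any fixed point gives r(k − 1) = λ(v − 1), so r = λ(v − 1)/(k − 1).
  (ii) Total incidences bk = vr, so b = vr/k.
Step 1: r = λ(v − 1)/(k − 1) = 2·(37 − 1)/(4 − 1) = 2·36/3 = 72/3 = 24.
Step 2: b = vr/k = 37·24/4 = 888/4 = 222.
Check integrality: r = 24 ∈ Z ✓, b = 222 ∈ Z ✓.
(These identities are necessary conditions: they determine r and b for any design with these parameters, but do not by themselves prove that one exists.)

r = 24, b = 222.


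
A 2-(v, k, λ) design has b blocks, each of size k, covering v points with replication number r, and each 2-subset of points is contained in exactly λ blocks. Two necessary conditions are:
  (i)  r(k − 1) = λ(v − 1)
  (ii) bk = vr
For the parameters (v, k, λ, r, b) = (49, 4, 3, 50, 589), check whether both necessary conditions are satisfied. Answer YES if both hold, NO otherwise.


Condition (i): r(k − 1) = 50·3 = 150; λ(v − 1) = 3·48 = 144. Match? NO.
Condition (ii): bk = 589·4 = 2356; vr = 49·50 = 2450. Match? NO.
Both conditions hold? NO.

NO


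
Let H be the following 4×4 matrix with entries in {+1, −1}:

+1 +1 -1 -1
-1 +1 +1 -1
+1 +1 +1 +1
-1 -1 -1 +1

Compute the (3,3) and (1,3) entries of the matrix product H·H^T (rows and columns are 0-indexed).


Row 1 of H: [-1, 1, 1, -1].
Row 3 of H: [-1, -1, -1, 1].
(H·H^T)[3][3] = Σ_j H[3][j]·H[3][j] = (-1)² + (-1)² + (-1)² + (1)² = 1 + 1 + 1 + 1 = 4.
(H·H^T)[1][3] = Σ_j H[1][j]·H[3][j] = (-1)·(-1) + (1)·(-1) + (1)·(-1) + (-1)·(1) = 1 + -1 + -1 + -1 = -2.
Rows 1 and 3 are not orthogonal (dot product = -2 ≠ 0), so H is not a Hadamard matrix.

(3,3) entry = 4; (1,3) entry = -2.


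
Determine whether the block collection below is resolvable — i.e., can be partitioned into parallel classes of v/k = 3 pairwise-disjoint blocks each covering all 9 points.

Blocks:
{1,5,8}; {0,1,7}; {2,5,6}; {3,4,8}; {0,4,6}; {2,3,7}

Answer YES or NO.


v = 9, block size k = 3, number of blocks = 6.
For resolvability, blocks must partition into parallel classes of size v/k = 3.
Total blocks must therefore be a multiple of 3: 6 = 3·2 + 0 ⇒ divisible ✓.
Greedy packing gives 2 candidate class(es). Each should be a full parallel class (size 3, covers all 9 points).
  Class 1 (3 blocks): {1,5,8}; {0,4,6}; {2,3,7}. Points covered: [0, 1, 2, 3, 4, 5, 6, 7, 8].
  Class 2 (3 blocks): {0,1,7}; {2,5,6}; {3,4,8}. Points covered: [0, 1, 2, 3, 4, 5, 6, 7, 8].
All classes full (size 3)? YES. All classes cover every point? YES.
Resolvable? YES.

YES


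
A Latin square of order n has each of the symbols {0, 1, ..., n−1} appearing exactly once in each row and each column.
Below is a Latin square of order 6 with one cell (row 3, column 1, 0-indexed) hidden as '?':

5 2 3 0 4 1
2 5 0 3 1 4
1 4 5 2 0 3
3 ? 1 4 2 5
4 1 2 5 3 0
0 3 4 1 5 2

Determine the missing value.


Row 3 contains symbols [1, 2, 3, 4, 5] — missing [0].
Column 1 contains symbols [1, 2, 3, 4, 5] — missing [0].
The missing symbol must appear in both missing sets; intersection = [0].
Therefore the hidden value is 0.

Missing value = 0.


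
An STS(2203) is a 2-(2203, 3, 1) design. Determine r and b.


An STS(v) is a 2-(v, 3, 1) BIBD: block size k = 3, λ = 1.
Replication: r(k − 1) = λ(v − 1) ⇒ r·2 = 2203 − 1 = 2202 ⇒ r = 1101.
Block count: b = v(v − 1)/6 = 2203·2202/6 = 4851006/6 = 808501.
(Check via bk = vr: 808501·3 = 2425503 = 2203·1101 = 2425503 ✓.)

r = 1101, b = 808501.


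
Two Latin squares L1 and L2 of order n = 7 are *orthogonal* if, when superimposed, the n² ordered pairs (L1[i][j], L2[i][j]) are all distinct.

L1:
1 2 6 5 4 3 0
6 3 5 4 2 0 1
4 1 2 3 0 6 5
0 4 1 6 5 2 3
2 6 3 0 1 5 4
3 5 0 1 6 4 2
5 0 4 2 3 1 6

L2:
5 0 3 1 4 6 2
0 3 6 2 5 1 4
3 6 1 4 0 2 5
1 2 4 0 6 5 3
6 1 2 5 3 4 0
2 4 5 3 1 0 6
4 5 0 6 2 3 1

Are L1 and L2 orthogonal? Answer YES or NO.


Form the n² = 49 superimposed pairs (L1[i][j], L2[i][j]), row by row (rows and columns indexed from 0):
row 0: (1,5) (2,0) (6,3) (5,1) (4,4) (3,6) (0,2)
row 1: (6,0) (3,3) (5,6) (4,2) (2,5) (0,1) (1,4)
row 2: (4,3) (1,6) (2,1) (3,4) (0,0) (6,2) (5,5)
row 3: (0,1) (4,2) (1,4) (6,0) (5,6) (2,5) (3,3)
row 4: (2,6) (6,1) (3,2) (0,5) (1,3) (5,4) (4,0)
row 5: (3,2) (5,4) (0,5) (1,3) (6,1) (4,0) (2,6)
row 6: (5,4) (0,5) (4,0) (2,6) (3,2) (1,3) (6,1)
Orthogonality requires all 49 pairs distinct.
But the pair (0,1) repeats: cell (1,5) has L1 = 0, L2 = 1, and cell (3,0) has L1 = 0, L2 = 1.
A repeated pair means some other pair never occurs (only 28 distinct pairs out of 49), so the squares are not orthogonal.
Conclusion: NO.

NO


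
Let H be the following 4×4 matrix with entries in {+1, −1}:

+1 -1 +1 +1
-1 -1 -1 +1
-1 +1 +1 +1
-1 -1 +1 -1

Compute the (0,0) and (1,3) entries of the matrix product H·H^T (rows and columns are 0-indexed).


Row 0 of H: [1, -1, 1, 1].
Row 1 of H: [-1, -1, -1, 1].
Row 3 of H: [-1, -1, 1, -1].
(H·H^T)[0][0] = Σ_j H[0][j]·H[0][j] = (1)² + (-1)² + (1)² + (1)² = 1 + 1 + 1 + 1 = 4.
(H·H^T)[1][3] = Σ_j H[1][j]·H[3][j] = (-1)·(-1) + (-1)·(-1) + (-1)·(1) + (1)·(-1) = 1 + 1 + -1 + -1 = 0.
So rows 1 and 3 are orthogonal; the diagonal entry equals n = 4.

(0,0) entry = 4; (1,3) entry = 0.


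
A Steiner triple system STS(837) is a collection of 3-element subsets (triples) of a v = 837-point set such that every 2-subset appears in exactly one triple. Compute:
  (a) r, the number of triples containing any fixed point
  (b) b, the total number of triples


An STS(v) is a 2-(v, 3, 1) BIBD: block size k = 3, λ = 1.
Replication: r(k − 1) = λ(v − 1) ⇒ r·2 = 837 − 1 = 836 ⇒ r = 418.
Block count: bk = vr ⇒ b·3 = 837·418 = 349866 ⇒ b = 116622.
(Check via b = v(v − 1)/6 = 837·836/6 = 699732/6 = 116622.)

r = 418, b = 116622.


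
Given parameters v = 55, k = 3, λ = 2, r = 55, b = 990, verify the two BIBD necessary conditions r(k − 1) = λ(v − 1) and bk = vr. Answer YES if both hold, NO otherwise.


Condition (i): r(k − 1) = 55·2 = 110; λ(v − 1) = 2·54 = 108. Match? NO.
Condition (ii): bk = 990·3 = 2970; vr = 55·55 = 3025. Match? NO.
Both conditions hold? NO.

NO


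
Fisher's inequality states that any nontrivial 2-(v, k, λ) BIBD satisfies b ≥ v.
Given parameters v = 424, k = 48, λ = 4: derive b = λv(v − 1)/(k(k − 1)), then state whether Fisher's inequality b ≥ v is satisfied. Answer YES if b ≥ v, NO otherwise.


b = λv(v − 1)/(k(k − 1)) = 4·424·423/(48·47) = 717408/2256 = 318.
Compare with v = 424: b < v, so Fisher's inequality fails.

NO


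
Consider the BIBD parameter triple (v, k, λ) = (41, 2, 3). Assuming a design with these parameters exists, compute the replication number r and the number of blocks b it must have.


Any 2-(v, k, λ) BIBD satisfies two necessary conditions:
  (i)  Each point sits in r blocks, and counting incidences through any fixed point gives r(k − 1) = λ(v − 1), so r = λ(v − 1)/(k − 1).
  (ii) Total incidences bk = vr, so b = vr/k.
Step 1: r = λ(v − 1)/(k − 1) = 3·(41 − 1)/(2 − 1) = 3·40/1 = 120/1 = 120.
Step 2: b = vr/k = 41·120/2 = 4920/2 = 2460.
Check integrality: r = 120 ∈ Z ✓, b = 2460 ∈ Z ✓.
(These identities are necessary conditions: they determine r and b for any design with these parameters, but do not by themselves prove that one exists.)

r = 120, b = 2460.


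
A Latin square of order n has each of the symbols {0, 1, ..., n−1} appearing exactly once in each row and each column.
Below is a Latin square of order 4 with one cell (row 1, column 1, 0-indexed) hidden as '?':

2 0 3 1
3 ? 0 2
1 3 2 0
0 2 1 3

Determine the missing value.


Row 1 contains symbols [0, 2, 3] — missing [1].
Column 1 contains symbols [0, 2, 3] — missing [1].
The missing symbol must appear in both missing sets; intersection = [1].
Therefore the hidden value is 1.

Missing value = 1.


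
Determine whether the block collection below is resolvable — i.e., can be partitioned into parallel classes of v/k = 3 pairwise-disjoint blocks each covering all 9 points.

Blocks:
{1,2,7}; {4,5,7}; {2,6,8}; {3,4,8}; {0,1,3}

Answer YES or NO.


v = 9, block size k = 3, number of blocks = 5.
For resolvability, blocks must partition into parallel classes of size v/k = 3.
Total blocks must therefore be a multiple of 3: 5 = 3·1 + 2 ⇒ not divisible ✗.
Resolvable? NO.

NO


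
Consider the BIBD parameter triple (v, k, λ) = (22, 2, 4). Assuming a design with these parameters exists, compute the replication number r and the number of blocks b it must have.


Any 2-(v, k, λ) BIBD satisfies two necessary conditions:
  (i)  Each point sits in r blocks, and counting incidences through any fixed point gives r(k − 1) = λ(v − 1), so r = λ(v − 1)/(k − 1).
  (ii) Total incidences bk = vr, so b = vr/k.
Step 1: r = λ(v − 1)/(k − 1) = 4·(22 − 1)/(2 − 1) = 4·21/1 = 84/1 = 84.
Step 2: b = vr/k = 22·84/2 = 1848/2 = 924.
Check integrality: r = 84 ∈ Z ✓, b = 924 ∈ Z ✓.
(These identities are necessary conditions: they determine r and b for any design with these parameters, but do not by themselves prove that one exists.)

r = 84, b = 924.


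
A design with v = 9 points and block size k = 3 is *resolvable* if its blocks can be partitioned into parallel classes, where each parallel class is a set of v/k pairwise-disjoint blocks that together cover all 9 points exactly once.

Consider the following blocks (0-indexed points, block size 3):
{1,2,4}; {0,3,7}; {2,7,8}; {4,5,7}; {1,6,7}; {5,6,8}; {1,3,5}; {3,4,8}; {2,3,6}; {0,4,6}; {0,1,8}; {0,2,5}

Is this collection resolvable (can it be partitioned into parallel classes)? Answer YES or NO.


v = 9, block size k = 3, number of blocks = 12.
For resolvability, blocks must partition into parallel classes of size v/k = 3.
Total blocks must therefore be a multiple of 3: 12 = 3·4 + 0 ⇒ divisible ✓.
Greedy packing gives 4 candidate class(es). Each should be a full parallel class (size 3, covers all 9 points).
  Class 1 (3 blocks): {1,2,4}; {0,3,7}; {5,6,8}. Points covered: [0, 1, 2, 3, 4, 5, 6, 7, 8].
  Class 2 (3 blocks): {2,7,8}; {1,3,5}; {0,4,6}. Points covered: [0, 1, 2, 3, 4, 5, 6, 7, 8].
  Class 3 (3 blocks): {4,5,7}; {2,3,6}; {0,1,8}. Points covered: [0, 1, 2, 3, 4, 5, 6, 7, 8].
  Class 4 (3 blocks): {1,6,7}; {3,4,8}; {0,2,5}. Points covered: [0, 1, 2, 3, 4, 5, 6, 7, 8].
All classes full (size 3)? YES. All classes cover every point? YES.
Resolvable? YES.

YES


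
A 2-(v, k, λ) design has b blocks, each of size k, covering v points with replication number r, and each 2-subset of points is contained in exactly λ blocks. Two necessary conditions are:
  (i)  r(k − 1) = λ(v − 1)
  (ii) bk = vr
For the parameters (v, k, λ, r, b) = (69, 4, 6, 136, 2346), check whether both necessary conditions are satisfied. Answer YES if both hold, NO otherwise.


Condition (i): r(k − 1) = 136·3 = 408; λ(v − 1) = 6·68 = 408. Match? YES.
Condition (ii): bk = 2346·4 = 9384; vr = 69·136 = 9384. Match? YES.
Both conditions hold? YES.

YES


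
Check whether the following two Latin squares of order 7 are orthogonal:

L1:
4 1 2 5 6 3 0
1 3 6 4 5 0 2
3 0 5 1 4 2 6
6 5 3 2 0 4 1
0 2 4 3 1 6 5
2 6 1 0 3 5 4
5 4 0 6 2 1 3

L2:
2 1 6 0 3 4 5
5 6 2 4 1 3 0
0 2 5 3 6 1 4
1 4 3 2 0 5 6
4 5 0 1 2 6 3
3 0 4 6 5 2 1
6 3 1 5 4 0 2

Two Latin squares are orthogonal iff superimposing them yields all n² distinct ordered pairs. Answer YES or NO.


Form the n² = 49 superimposed pairs (L1[i][j], L2[i][j]), row by row (rows and columns indexed from 0):
row 0: (4,2) (1,1) (2,6) (5,0) (6,3) (3,4) (0,5)
row 1: (1,5) (3,6) (6,2) (4,4) (5,1) (0,3) (2,0)
row 2: (3,0) (0,2) (5,5) (1,3) (4,6) (2,1) (6,4)
row 3: (6,1) (5,4) (3,3) (2,2) (0,0) (4,5) (1,6)
row 4: (0,4) (2,5) (4,0) (3,1) (1,2) (6,6) (5,3)
row 5: (2,3) (6,0) (1,4) (0,6) (3,5) (5,2) (4,1)
row 6: (5,6) (4,3) (0,1) (6,5) (2,4) (1,0) (3,2)
Orthogonality requires all 49 pairs distinct.
Check by first coordinate: for each symbol s of L1, list the L2 entries in the n cells where L1 = s; they must all differ.
  L1 = 0: L2 entries (in reading order) 5, 3, 2, 0, 4, 6, 1 — all 7 distinct ✓
  L1 = 1: L2 entries (in reading order) 1, 5, 3, 6, 2, 4, 0 — all 7 distinct ✓
  L1 = 2: L2 entries (in reading order) 6, 0, 1, 2, 5, 3, 4 — all 7 distinct ✓
  L1 = 3: L2 entries (in reading order) 4, 6, 0, 3, 1, 5, 2 — all 7 distinct ✓
  L1 = 4: L2 entries (in reading order) 2, 4, 6, 5, 0, 1, 3 — all 7 distinct ✓
  L1 = 5: L2 entries (in reading order) 0, 1, 5, 4, 3, 2, 6 — all 7 distinct ✓
  L1 = 6: L2 entries (in reading order) 3, 2, 4, 1, 6, 0, 5 — all 7 distinct ✓
Every symbol of L1 meets every symbol of L2 exactly once, so all 49 pairs are distinct (49 of 49).
Conclusion: YES.

YES


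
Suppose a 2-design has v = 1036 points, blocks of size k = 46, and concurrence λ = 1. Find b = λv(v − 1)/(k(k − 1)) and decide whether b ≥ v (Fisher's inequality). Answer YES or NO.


r = λ(v − 1)/(k − 1) = 1·1035/45 = 23.
b = vr/k = 1036·23/46 = 518.
Fisher's inequality: b ≥ v ⇔ 518 ≥ 1036? NO.

NO


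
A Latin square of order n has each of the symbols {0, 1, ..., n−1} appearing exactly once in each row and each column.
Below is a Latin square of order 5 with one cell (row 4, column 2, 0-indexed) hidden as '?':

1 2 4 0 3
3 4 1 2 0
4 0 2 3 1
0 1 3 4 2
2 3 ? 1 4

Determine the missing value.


Row 4 contains symbols [1, 2, 3, 4] — missing [0].
Column 2 contains symbols [1, 2, 3, 4] — missing [0].
The missing symbol must appear in both missing sets; intersection = [0].
Therefore the hidden value is 0.

Missing value = 0.


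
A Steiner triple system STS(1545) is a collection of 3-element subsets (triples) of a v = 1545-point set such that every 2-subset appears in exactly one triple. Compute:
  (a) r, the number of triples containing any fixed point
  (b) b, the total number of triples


An STS(v) is a 2-(v, 3, 1) BIBD: block size k = 3, λ = 1.
Replication: r(k − 1) = λ(v − 1) ⇒ r·2 = 1545 − 1 = 1544 ⇒ r = 772.
Block count: bk = vr ⇒ b·3 = 1545·772 = 1192740 ⇒ b = 397580.
(Check via b = v(v − 1)/6 = 1545·1544/6 = 2385480/6 = 397580.)

r = 772, b = 397580.


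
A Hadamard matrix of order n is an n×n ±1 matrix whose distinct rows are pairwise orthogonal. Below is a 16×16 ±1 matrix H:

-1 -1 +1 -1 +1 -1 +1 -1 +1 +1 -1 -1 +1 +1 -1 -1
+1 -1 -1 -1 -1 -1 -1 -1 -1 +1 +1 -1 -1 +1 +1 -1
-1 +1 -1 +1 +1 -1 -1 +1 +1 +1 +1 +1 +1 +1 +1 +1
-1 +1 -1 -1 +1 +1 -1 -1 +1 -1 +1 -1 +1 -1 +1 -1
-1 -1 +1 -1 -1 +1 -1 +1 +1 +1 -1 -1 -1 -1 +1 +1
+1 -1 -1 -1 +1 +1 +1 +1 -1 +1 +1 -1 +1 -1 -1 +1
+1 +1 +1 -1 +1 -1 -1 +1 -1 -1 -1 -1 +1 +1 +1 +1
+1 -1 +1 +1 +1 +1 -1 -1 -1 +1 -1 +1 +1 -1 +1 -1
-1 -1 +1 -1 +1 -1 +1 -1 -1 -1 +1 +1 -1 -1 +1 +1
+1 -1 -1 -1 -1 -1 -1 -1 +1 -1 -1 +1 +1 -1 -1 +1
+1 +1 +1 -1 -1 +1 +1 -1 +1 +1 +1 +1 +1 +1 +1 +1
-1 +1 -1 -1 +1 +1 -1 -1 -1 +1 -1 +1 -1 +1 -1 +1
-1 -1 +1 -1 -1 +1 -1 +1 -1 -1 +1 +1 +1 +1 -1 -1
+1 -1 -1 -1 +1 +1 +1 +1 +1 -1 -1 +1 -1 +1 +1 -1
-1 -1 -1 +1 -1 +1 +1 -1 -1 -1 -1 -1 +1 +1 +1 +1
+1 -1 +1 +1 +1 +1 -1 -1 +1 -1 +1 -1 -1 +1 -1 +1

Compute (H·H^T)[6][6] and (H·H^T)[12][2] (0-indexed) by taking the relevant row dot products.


Row 2 of H: [-1, 1, -1, 1, 1, -1, -1, 1, 1, 1, 1, 1, 1, 1, 1, 1].
Row 6 of H: [1, 1, 1, -1, 1, -1, -1, 1, -1, -1, -1, -1, 1, 1, 1, 1].
Row 12 of H: [-1, -1, 1, -1, -1, 1, -1, 1, -1, -1, 1, 1, 1, 1, -1, -1].
(H·H^T)[6][6] = Σ_j H[6][j]·H[6][j] = (1)² + (1)² + (1)² + (-1)² + (1)² + (-1)² + (-1)² + (1)² + (-1)² + (-1)² + (-1)² + (-1)² + (1)² + (1)² + (1)² + (1)² = 1 + 1 + 1 + 1 + 1 + 1 + 1 + 1 + 1 + 1 + 1 + 1 + 1 + 1 + 1 + 1 = 16.
(H·H^T)[12][2] = Σ_j H[12][j]·H[2][j] = (-1)·(-1) + (-1)·(1) + (1)·(-1) + (-1)·(1) + (-1)·(1) + (1)·(-1) + (-1)·(-1) + (1)·(1) + (-1)·(1) + (-1)·(1) + (1)·(1) + (1)·(1) + (1)·(1) + (1)·(1) + (-1)·(1) + (-1)·(1) = 1 + -1 + -1 + -1 + -1 + -1 + 1 + 1 + -1 + -1 + 1 + 1 + 1 + 1 + -1 + -1 = -2.
Rows 12 and 2 are not orthogonal (dot product = -2 ≠ 0), so H is not a Hadamard matrix.

(6,6) entry = 16; (12,2) entry = -2.


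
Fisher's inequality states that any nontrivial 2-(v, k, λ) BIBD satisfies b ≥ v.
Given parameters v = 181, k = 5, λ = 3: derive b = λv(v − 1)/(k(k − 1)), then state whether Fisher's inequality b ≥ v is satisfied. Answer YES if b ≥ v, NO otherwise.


b = λv(v − 1)/(k(k − 1)) = 3·181·180/(5·4) = 97740/20 = 4887.
Compare with v = 181: b ≥ v, so Fisher's inequality holds.

YES


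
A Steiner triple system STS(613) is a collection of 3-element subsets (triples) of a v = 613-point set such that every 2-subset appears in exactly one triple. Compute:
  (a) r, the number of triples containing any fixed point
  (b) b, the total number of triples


An STS(v) is a 2-(v, 3, 1) BIBD: block size k = 3, λ = 1.
Replication: r(k − 1) = λ(v − 1) ⇒ r·2 = 613 − 1 = 612 ⇒ r = 306.
Block count: b = v(v − 1)/6 = 613·612/6 = 375156/6 = 62526.

r = 306, b = 62526.


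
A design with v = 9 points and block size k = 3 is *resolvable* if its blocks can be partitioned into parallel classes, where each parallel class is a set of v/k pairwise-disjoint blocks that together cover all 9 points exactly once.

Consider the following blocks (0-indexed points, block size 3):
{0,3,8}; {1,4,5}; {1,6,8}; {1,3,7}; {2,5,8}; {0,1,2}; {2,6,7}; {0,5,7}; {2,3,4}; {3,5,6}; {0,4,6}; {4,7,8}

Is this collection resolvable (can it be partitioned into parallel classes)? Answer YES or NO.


v = 9, block size k = 3, number of blocks = 12.
For resolvability, blocks must partition into parallel classes of size v/k = 3.
Total blocks must therefore be a multiple of 3: 12 = 3·4 + 0 ⇒ divisible ✓.
Greedy packing gives 4 candidate class(es). Each should be a full parallel class (size 3, covers all 9 points).
  Class 1 (3 blocks): {0,3,8}; {1,4,5}; {2,6,7}. Points covered: [0, 1, 2, 3, 4, 5, 6, 7, 8].
  Class 2 (3 blocks): {1,6,8}; {0,5,7}; {2,3,4}. Points covered: [0, 1, 2, 3, 4, 5, 6, 7, 8].
  Class 3 (3 blocks): {1,3,7}; {2,5,8}; {0,4,6}. Points covered: [0, 1, 2, 3, 4, 5, 6, 7, 8].
  Class 4 (3 blocks): {0,1,2}; {3,5,6}; {4,7,8}. Points covered: [0, 1, 2, 3, 4, 5, 6, 7, 8].
All classes full (size 3)? YES. All classes cover every point? YES.
Resolvable? YES.

YES


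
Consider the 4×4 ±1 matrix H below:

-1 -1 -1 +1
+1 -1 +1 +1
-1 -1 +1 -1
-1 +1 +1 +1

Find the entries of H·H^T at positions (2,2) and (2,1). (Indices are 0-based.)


Row 1 of H: [1, -1, 1, 1].
Row 2 of H: [-1, -1, 1, -1].
(H·H^T)[2][2] = Σ_j H[2][j]·H[2][j] = (-1)² + (-1)² + (1)² + (-1)² = 1 + 1 + 1 + 1 = 4.
(H·H^T)[2][1] = Σ_j H[2][j]·H[1][j] = (-1)·(1) + (-1)·(-1) + (1)·(1) + (-1)·(1) = -1 + 1 + 1 + -1 = 0.
So rows 2 and 1 are orthogonal; the diagonal entry equals n = 4.

(2,2) entry = 4; (2,1) entry = 0.


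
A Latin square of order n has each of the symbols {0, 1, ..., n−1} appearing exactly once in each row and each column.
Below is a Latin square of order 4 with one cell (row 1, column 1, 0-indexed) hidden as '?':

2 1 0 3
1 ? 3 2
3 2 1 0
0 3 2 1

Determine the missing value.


Row 1 contains symbols [1, 2, 3] — missing [0].
Column 1 contains symbols [1, 2, 3] — missing [0].
The missing symbol must appear in both missing sets; intersection = [0].
Therefore the hidden value is 0.

Missing value = 0.


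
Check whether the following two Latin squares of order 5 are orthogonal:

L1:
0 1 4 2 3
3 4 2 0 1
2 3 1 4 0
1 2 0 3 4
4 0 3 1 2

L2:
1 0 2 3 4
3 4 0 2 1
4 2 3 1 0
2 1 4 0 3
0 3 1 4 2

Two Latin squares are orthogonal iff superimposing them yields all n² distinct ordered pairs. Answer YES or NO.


Form the n² = 25 superimposed pairs (L1[i][j], L2[i][j]), row by row (rows and columns indexed from 0):
row 0: (0,1) (1,0) (4,2) (2,3) (3,4)
row 1: (3,3) (4,4) (2,0) (0,2) (1,1)
row 2: (2,4) (3,2) (1,3) (4,1) (0,0)
row 3: (1,2) (2,1) (0,4) (3,0) (4,3)
row 4: (4,0) (0,3) (3,1) (1,4) (2,2)
Orthogonality requires all 25 pairs distinct.
Check by first coordinate: for each symbol s of L1, list the L2 entries in the n cells where L1 = s; they must all differ.
  L1 = 0: L2 entries (in reading order) 1, 2, 0, 4, 3 — all 5 distinct ✓
  L1 = 1: L2 entries (in reading order) 0, 1, 3, 2, 4 — all 5 distinct ✓
  L1 = 2: L2 entries (in reading order) 3, 0, 4, 1, 2 — all 5 distinct ✓
  L1 = 3: L2 entries (in reading order) 4, 3, 2, 0, 1 — all 5 distinct ✓
  L1 = 4: L2 entries (in reading order) 2, 4, 1, 3, 0 — all 5 distinct ✓
Every symbol of L1 meets every symbol of L2 exactly once, so all 25 pairs are distinct (25 of 25).
Conclusion: YES.

YES


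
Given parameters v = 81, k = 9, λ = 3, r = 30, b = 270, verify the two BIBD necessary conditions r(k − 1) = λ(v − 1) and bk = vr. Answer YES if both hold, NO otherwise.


Condition (i): r(k − 1) = 30·8 = 240; λ(v − 1) = 3·80 = 240. Match? YES.
Condition (ii): bk = 270·9 = 2430; vr = 81·30 = 2430. Match? YES.
Both conditions hold? YES.

YES


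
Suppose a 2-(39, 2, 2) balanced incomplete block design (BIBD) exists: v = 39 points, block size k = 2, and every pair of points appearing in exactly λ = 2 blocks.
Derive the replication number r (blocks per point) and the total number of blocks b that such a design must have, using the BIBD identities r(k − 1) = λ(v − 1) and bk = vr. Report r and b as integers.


Any 2-(v, k, λ) BIBD satisfies two necessary conditions:
  (i)  Each point sits in r blocks, and counting incidences through any fixed point gives r(k − 1) = λ(v − 1), so r = λ(v − 1)/(k − 1).
  (ii) Total incidences bk = vr, so b = vr/k.
Step 1: r = λ(v − 1)/(k − 1) = 2·(39 − 1)/(2 − 1) = 2·38/1 = 76/1 = 76.
Step 2: b = vr/k = 39·76/2 = 2964/2 = 1482.
Check integrality: r = 76 ∈ Z ✓, b = 1482 ∈ Z ✓.
(These identities are necessary conditions: they determine r and b for any design with these parameters, but do not by themselves prove that one exists.)

r = 76, b = 1482.


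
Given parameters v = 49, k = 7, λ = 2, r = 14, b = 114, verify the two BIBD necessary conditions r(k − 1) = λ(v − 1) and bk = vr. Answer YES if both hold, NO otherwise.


Condition (i): r(k − 1) = 14·6 = 84; λ(v − 1) = 2·48 = 96. Match? NO.
Condition (ii): bk = 114·7 = 798; vr = 49·14 = 686. Match? NO.
Both conditions hold? NO.

NO


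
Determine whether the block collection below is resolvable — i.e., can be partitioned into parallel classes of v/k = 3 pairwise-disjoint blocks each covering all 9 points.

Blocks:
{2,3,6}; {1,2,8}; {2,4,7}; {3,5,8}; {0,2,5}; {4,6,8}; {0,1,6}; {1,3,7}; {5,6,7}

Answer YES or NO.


v = 9, block size k = 3, number of blocks = 9.
For resolvability, blocks must partition into parallel classes of size v/k = 3.
Total blocks must therefore be a multiple of 3: 9 = 3·3 + 0 ⇒ divisible ✓.
Consider block {2,3,6}. It intersects every other block in the collection, so no parallel class of size 3 can contain it.
Since every block must belong to some parallel class in a resolution, the collection cannot be partitioned into parallel classes.
Resolvable? NO.

NO


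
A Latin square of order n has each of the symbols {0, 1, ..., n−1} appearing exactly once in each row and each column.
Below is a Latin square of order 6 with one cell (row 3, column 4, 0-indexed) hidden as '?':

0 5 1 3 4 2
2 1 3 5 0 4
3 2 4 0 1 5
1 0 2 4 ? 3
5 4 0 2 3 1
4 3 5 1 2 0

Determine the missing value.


Row 3 contains symbols [0, 1, 2, 3, 4] — missing [5].
Column 4 contains symbols [0, 1, 2, 3, 4] — missing [5].
The missing symbol must appear in both missing sets; intersection = [5].
Therefore the hidden value is 5.

Missing value = 5.


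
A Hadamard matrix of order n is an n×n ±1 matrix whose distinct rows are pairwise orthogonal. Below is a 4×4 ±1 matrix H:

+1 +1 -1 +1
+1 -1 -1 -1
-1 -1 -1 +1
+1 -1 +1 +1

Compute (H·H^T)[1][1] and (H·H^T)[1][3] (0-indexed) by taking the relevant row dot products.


Row 1 of H: [1, -1, -1, -1].
Row 3 of H: [1, -1, 1, 1].
(H·H^T)[1][1] = Σ_j H[1][j]·H[1][j] = (1)² + (-1)² + (-1)² + (-1)² = 1 + 1 + 1 + 1 = 4.
(H·H^T)[1][3] = Σ_j H[1][j]·H[3][j] = (1)·(1) + (-1)·(-1) + (-1)·(1) + (-1)·(1) = 1 + 1 + -1 + -1 = 0.
So rows 1 and 3 are orthogonal; the diagonal entry equals n = 4.

(1,1) entry = 4; (1,3) entry = 0.


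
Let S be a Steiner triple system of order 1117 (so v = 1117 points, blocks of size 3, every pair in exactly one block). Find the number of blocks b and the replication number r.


An STS(v) is a 2-(v, 3, 1) BIBD: block size k = 3, λ = 1.
Replication: r(k − 1) = λ(v − 1) ⇒ r·2 = 1117 − 1 = 1116 ⇒ r = 558.
Block count: bk = vr ⇒ b·3 = 1117·558 = 623286 ⇒ b = 207762.

r = 558, b = 207762.


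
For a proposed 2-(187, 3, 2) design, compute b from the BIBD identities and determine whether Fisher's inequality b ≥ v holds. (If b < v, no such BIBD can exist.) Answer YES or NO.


r = λ(v − 1)/(k − 1) = 2·186/2 = 186.
b = vr/k = 187·186/3 = 11594.
Fisher's inequality: b ≥ v ⇔ 11594 ≥ 187? YES.

YES


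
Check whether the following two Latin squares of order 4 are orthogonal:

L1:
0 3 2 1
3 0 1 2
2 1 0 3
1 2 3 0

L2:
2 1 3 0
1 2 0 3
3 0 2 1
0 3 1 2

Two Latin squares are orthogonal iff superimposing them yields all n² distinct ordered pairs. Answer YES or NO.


Form the n² = 16 superimposed pairs (L1[i][j], L2[i][j]), row by row (rows and columns indexed from 0):
row 0: (0,2) (3,1) (2,3) (1,0)
row 1: (3,1) (0,2) (1,0) (2,3)
row 2: (2,3) (1,0) (0,2) (3,1)
row 3: (1,0) (2,3) (3,1) (0,2)
Orthogonality requires all 16 pairs distinct.
But the pair (3,1) repeats: cell (0,1) has L1 = 3, L2 = 1, and cell (1,0) has L1 = 3, L2 = 1.
A repeated pair means some other pair never occurs (only 4 distinct pairs out of 16), so the squares are not orthogonal.
Conclusion: NO.

NO


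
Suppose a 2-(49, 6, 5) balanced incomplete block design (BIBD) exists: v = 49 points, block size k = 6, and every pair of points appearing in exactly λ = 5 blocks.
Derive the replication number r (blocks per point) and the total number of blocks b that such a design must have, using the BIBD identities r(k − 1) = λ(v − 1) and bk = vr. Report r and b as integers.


Any 2-(v, k, λ) BIBD satisfies two necessary conditions:
  (i)  Each point sits in r blocks, and counting incidences through any fixed point gives r(k − 1) = λ(v − 1), so r = λ(v − 1)/(k − 1).
  (ii) Total incidences bk = vr, so b = vr/k.
Step 1: r = λ(v − 1)/(k − 1) = 5·(49 − 1)/(6 − 1) = 5·48/5 = 240/5 = 48.
Step 2: b = vr/k = 49·48/6 = 2352/6 = 392.
Check integrality: r = 48 ∈ Z ✓, b = 392 ∈ Z ✓.
(These identities are necessary conditions: they determine r and b for any design with these parameters, but do not by themselves prove that one exists.)

r = 48, b = 392.


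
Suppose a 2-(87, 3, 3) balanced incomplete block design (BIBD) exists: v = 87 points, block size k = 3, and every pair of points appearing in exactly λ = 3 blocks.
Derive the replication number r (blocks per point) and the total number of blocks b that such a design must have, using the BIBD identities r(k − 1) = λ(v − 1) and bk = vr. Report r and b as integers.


Any 2-(v, k, λ) BIBD satisfies two necessary conditions:
  (i)  Each point sits in r blocks, and counting incidences through any fixed point gives r(k − 1) = λ(v − 1), so r = λ(v − 1)/(k − 1).
  (ii) Total incidences bk = vr, so b = vr/k.
Step 1: r = λ(v − 1)/(k − 1) = 3·(87 − 1)/(3 − 1) = 3·86/2 = 258/2 = 129.
Step 2: b = vr/k = 87·129/3 = 11223/3 = 3741.
Check integrality: r = 129 ∈ Z ✓, b = 3741 ∈ Z ✓.
(These identities are necessary conditions: they determine r and b for any design with these parameters, but do not by themselves prove that one exists.)

r = 129, b = 3741.


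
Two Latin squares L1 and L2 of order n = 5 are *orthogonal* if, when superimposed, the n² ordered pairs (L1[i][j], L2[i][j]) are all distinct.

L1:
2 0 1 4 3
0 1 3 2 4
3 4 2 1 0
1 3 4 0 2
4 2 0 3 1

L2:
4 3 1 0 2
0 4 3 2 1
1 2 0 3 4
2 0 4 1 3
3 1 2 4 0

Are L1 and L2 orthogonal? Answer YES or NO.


Form the n² = 25 superimposed pairs (L1[i][j], L2[i][j]), row by row (rows and columns indexed from 0):
row 0: (2,4) (0,3) (1,1) (4,0) (3,2)
row 1: (0,0) (1,4) (3,3) (2,2) (4,1)
row 2: (3,1) (4,2) (2,0) (1,3) (0,4)
row 3: (1,2) (3,0) (4,4) (0,1) (2,3)
row 4: (4,3) (2,1) (0,2) (3,4) (1,0)
Orthogonality requires all 25 pairs distinct.
Check by first coordinate: for each symbol s of L1, list the L2 entries in the n cells where L1 = s; they must all differ.
  L1 = 0: L2 entries (in reading order) 3, 0, 4, 1, 2 — all 5 distinct ✓
  L1 = 1: L2 entries (in reading order) 1, 4, 3, 2, 0 — all 5 distinct ✓
  L1 = 2: L2 entries (in reading order) 4, 2, 0, 3, 1 — all 5 distinct ✓
  L1 = 3: L2 entries (in reading order) 2, 3, 1, 0, 4 — all 5 distinct ✓
  L1 = 4: L2 entries (in reading order) 0, 1, 2, 4, 3 — all 5 distinct ✓
Every symbol of L1 meets every symbol of L2 exactly once, so all 25 pairs are distinct (25 of 25).
Conclusion: YES.

YES


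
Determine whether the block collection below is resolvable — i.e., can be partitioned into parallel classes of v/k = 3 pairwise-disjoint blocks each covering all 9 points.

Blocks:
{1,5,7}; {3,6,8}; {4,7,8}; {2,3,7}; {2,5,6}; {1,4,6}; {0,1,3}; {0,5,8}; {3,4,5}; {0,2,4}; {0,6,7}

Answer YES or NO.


v = 9, block size k = 3, number of blocks = 11.
For resolvability, blocks must partition into parallel classes of size v/k = 3.
Total blocks must therefore be a multiple of 3: 11 = 3·3 + 2 ⇒ not divisible ✗.
Resolvable? NO.

NO


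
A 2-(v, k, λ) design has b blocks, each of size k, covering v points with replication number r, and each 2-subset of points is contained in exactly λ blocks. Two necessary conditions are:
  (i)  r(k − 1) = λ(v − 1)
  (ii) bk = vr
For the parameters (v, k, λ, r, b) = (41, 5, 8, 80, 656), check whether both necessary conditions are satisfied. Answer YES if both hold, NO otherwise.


Condition (i): r(k − 1) = 80·4 = 320; λ(v − 1) = 8·40 = 320. Match? YES.
Condition (ii): bk = 656·5 = 3280; vr = 41·80 = 3280. Match? YES.
Both conditions hold? YES.

YES


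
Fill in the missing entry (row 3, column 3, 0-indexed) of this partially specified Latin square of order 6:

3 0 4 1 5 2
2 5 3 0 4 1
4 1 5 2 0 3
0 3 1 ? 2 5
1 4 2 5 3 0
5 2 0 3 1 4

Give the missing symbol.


Row 3 contains symbols [0, 1, 2, 3, 5] — missing [4].
Column 3 contains symbols [0, 1, 2, 3, 5] — missing [4].
The missing symbol must appear in both missing sets; intersection = [4].
Therefore the hidden value is 4.

Missing value = 4.


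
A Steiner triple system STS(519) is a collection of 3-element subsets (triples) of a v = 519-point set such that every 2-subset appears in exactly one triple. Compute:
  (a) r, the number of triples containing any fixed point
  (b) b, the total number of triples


An STS(v) is a 2-(v, 3, 1) BIBD: block size k = 3, λ = 1.
Replication: r(k − 1) = λ(v − 1) ⇒ r·2 = 519 − 1 = 518 ⇒ r = 259.
Block count: bk = vr ⇒ b·3 = 519·259 = 134421 ⇒ b = 44807.

r = 259, b = 44807.


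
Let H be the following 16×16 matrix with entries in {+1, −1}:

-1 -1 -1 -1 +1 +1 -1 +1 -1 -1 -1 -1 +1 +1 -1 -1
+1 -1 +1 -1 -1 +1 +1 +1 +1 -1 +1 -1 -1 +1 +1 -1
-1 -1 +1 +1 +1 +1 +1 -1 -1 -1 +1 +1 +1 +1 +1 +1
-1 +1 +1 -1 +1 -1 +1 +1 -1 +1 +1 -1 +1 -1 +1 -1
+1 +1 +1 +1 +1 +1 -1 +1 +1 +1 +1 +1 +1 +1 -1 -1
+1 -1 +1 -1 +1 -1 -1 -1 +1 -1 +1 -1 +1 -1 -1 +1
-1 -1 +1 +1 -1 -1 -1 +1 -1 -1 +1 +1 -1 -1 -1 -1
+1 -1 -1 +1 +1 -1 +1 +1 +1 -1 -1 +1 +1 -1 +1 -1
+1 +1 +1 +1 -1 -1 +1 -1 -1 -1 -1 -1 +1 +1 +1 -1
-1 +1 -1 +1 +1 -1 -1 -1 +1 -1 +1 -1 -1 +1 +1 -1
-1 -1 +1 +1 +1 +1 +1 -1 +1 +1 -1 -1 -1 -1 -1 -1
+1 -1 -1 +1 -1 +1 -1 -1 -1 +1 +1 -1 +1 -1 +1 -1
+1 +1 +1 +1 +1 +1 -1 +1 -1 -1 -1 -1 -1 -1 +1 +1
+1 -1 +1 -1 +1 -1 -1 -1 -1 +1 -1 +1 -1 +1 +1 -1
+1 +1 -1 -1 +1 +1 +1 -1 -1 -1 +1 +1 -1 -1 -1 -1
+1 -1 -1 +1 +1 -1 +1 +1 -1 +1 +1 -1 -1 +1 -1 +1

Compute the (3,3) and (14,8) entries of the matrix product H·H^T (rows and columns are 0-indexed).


Row 3 of H: [-1, 1, 1, -1, 1, -1, 1, 1, -1, 1, 1, -1, 1, -1, 1, -1].
Row 8 of H: [1, 1, 1, 1, -1, -1, 1, -1, -1, -1, -1, -1, 1, 1, 1, -1].
Row 14 of H: [1, 1, -1, -1, 1, 1, 1, -1, -1, -1, 1, 1, -1, -1, -1, -1].
(H·H^T)[3][3] = Σ_j H[3][j]·H[3][j] = (-1)² + (1)² + (1)² + (-1)² + (1)² + (-1)² + (1)² + (1)² + (-1)² + (1)² + (1)² + (-1)² + (1)² + (-1)² + (1)² + (-1)² = 1 + 1 + 1 + 1 + 1 + 1 + 1 + 1 + 1 + 1 + 1 + 1 + 1 + 1 + 1 + 1 = 16.
(H·H^T)[14][8] = Σ_j H[14][j]·H[8][j] = (1)·(1) + (1)·(1) + (-1)·(1) + (-1)·(1) + (1)·(-1) + (1)·(-1) + (1)·(1) + (-1)·(-1) + (-1)·(-1) + (-1)·(-1) + (1)·(-1) + (1)·(-1) + (-1)·(1) + (-1)·(1) + (-1)·(1) + (-1)·(-1) = 1 + 1 + -1 + -1 + -1 + -1 + 1 + 1 + 1 + 1 + -1 + -1 + -1 + -1 + -1 + 1 = -2.
Rows 14 and 8 are not orthogonal (dot product = -2 ≠ 0), so H is not a Hadamard matrix.

(3,3) entry = 16; (14,8) entry = -2.


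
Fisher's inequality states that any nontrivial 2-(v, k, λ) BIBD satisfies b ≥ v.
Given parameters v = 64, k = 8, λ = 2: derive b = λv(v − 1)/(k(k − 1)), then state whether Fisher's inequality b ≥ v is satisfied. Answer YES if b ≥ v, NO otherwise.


r = λ(v − 1)/(k − 1) = 2·63/7 = 18.
b = vr/k = 64·18/8 = 144.
Fisher's inequality: b ≥ v ⇔ 144 ≥ 64? YES.

YES


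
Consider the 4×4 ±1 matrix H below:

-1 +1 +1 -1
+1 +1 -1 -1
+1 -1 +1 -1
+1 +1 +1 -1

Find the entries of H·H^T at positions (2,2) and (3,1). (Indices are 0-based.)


Row 1 of H: [1, 1, -1, -1].
Row 2 of H: [1, -1, 1, -1].
Row 3 of H: [1, 1, 1, -1].
(H·H^T)[2][2] = Σ_j H[2][j]·H[2][j] = (1)² + (-1)² + (1)² + (-1)² = 1 + 1 + 1 + 1 = 4.
(H·H^T)[3][1] = Σ_j H[3][j]·H[1][j] = (1)·(1) + (1)·(1) + (1)·(-1) + (-1)·(-1) = 1 + 1 + -1 + 1 = 2.
Rows 3 and 1 are not orthogonal (dot product = 2 ≠ 0), so H is not a Hadamard matrix.

(2,2) entry = 4; (3,1) entry = 2.


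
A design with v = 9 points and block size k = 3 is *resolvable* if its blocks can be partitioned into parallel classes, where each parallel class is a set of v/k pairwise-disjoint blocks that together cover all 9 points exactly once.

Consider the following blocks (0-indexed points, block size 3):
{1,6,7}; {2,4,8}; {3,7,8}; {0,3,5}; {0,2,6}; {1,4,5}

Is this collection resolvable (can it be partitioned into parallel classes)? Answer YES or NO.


v = 9, block size k = 3, number of blocks = 6.
For resolvability, blocks must partition into parallel classes of size v/k = 3.
Total blocks must therefore be a multiple of 3: 6 = 3·2 + 0 ⇒ divisible ✓.
Greedy packing gives 2 candidate class(es). Each should be a full parallel class (size 3, covers all 9 points).
  Class 1 (3 blocks): {1,6,7}; {2,4,8}; {0,3,5}. Points covered: [0, 1, 2, 3, 4, 5, 6, 7, 8].
  Class 2 (3 blocks): {3,7,8}; {0,2,6}; {1,4,5}. Points covered: [0, 1, 2, 3, 4, 5, 6, 7, 8].
All classes full (size 3)? YES. All classes cover every point? YES.
Resolvable? YES.

YES


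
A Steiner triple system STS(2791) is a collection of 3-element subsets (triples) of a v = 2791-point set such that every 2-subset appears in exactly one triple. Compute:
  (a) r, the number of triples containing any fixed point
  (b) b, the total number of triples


An STS(v) is a 2-(v, 3, 1) BIBD: block size k = 3, λ = 1.
Replication: r(k − 1) = λ(v − 1) ⇒ r·2 = 2791 − 1 = 2790 ⇒ r = 1395.
Block count: bk = vr ⇒ b·3 = 2791·1395 = 3893445 ⇒ b = 1297815.
(Check via b = v(v − 1)/6 = 2791·2790/6 = 7786890/6 = 1297815.)

r = 1395, b = 1297815.


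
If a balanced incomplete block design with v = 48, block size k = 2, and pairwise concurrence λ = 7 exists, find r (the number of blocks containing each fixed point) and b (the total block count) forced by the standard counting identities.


Any 2-(v, k, λ) BIBD satisfies two necessary conditions:
  (i)  Each point sits in r blocks, and counting incidences through any fixed point gives r(k − 1) = λ(v − 1), so r = λ(v − 1)/(k − 1).
  (ii) Total incidences bk = vr, so b = vr/k.
Step 1: r = λ(v − 1)/(k − 1) = 7·(48 − 1)/(2 − 1) = 7·47/1 = 329/1 = 329.
Step 2: b = vr/k = 48·329/2 = 15792/2 = 7896.
Check integrality: r = 329 ∈ Z ✓, b = 7896 ∈ Z ✓.
(These identities are necessary conditions: they determine r and b for any design with these parameters, but do not by themselves prove that one exists.)

r = 329, b = 7896.
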